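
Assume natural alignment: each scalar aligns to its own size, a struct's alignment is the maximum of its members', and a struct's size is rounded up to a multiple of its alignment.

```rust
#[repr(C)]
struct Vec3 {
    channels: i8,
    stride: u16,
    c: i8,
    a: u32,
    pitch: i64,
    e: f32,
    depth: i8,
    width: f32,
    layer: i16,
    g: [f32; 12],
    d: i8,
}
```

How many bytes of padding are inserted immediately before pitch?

channels at 0 (size 1, align 1) → ends 1
pad 1 to align 2 for stride
stride at 2 (size 2, align 2) → ends 4
c at 4 (size 1, align 1) → ends 5
pad 3 to align 4 for a
a at 8 (size 4, align 4) → ends 12
pad 4 to align 8 for pitch
pitch at 16 (size 8, align 8) → ends 24

4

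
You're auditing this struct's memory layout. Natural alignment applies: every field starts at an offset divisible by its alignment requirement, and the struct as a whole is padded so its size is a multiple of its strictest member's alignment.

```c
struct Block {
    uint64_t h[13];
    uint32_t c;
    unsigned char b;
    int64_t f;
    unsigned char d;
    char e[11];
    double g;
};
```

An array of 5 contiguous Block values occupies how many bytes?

0..104  h  (104B, 8-aligned)
104..108  c  (4B, 4-aligned)
108..109  b  (1B, 1-aligned)
109..112  -- padding (3B)
112..120  f  (8B, 8-aligned)
120..121  d  (1B, 1-aligned)
121..132  e  (11B, 1-aligned)
132..136  -- padding (4B)
136..144  g  (8B, 8-aligned)
sizeof = 144, alignof = 8
array of 5: 5 × 144 = 720

720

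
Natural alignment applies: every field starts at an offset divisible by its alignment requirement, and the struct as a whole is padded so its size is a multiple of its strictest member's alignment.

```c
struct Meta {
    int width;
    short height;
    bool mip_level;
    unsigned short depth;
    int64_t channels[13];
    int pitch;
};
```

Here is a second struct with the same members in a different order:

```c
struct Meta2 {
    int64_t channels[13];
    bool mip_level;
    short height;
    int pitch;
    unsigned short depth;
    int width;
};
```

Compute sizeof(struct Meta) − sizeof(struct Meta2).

8

0..4  width  (4B, 4-aligned)
4..6  height  (2B, 2-aligned)
6..7  mip_level  (1B, 1-aligned)
7..8  -- padding (1B)
8..10  depth  (2B, 2-aligned)
10..16  -- padding (6B)
16..120  channels  (104B, 8-aligned)
120..124  pitch  (4B, 4-aligned)
124..128  -- tail padding (4B)
sizeof = 128, alignof = 8
— Meta2 —
0..104  channels  (104B, 8-aligned)
104..105  mip_level  (1B, 1-aligned)
105..106  -- padding (1B)
106..108  height  (2B, 2-aligned)
108..112  pitch  (4B, 4-aligned)
112..114  depth  (2B, 2-aligned)
114..116  -- padding (2B)
116..120  width  (4B, 4-aligned)
sizeof = 120, alignof = 8
128 − 120 = 8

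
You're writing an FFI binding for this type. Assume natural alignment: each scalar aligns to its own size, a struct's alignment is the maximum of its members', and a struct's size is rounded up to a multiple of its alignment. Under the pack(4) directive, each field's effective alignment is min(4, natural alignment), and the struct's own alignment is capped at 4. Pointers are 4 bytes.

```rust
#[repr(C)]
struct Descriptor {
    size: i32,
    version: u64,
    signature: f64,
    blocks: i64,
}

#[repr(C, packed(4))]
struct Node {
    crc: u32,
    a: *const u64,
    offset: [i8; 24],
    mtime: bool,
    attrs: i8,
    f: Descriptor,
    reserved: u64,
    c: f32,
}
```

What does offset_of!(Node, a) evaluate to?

4

Descriptor: size at 0 (size 4, align 4) → ends 4; pad 4 to align 8 for version; version at 8 (size 8, align 8) → ends 16; signature at 16 (size 8, align 8) → ends 24; blocks at 24 (size 8, align 8) → ends 32; total 32 bytes, alignment 8
crc at 0 (size 4, align 4) → ends 4
a at 4 (size 4, align 4) → ends 8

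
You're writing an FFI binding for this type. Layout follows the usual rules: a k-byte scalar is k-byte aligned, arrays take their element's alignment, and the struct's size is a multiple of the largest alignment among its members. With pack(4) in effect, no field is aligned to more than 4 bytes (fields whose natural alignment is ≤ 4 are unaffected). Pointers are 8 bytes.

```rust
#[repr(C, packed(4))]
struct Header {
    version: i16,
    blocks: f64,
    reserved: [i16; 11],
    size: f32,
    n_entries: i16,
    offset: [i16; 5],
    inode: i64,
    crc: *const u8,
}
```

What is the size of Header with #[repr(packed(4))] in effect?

version at 0 (size 2, align 2) → ends 2
pad 2 to align 4 for blocks
blocks at 4 (size 8, align 4) → ends 12
reserved at 12 (size 22, align 2) → ends 34
pad 2 to align 4 for size
size at 36 (size 4, align 4) → ends 40
n_entries at 40 (size 2, align 2) → ends 42
offset at 42 (size 10, align 2) → ends 52
inode at 52 (size 8, align 4) → ends 60
crc at 60 (size 8, align 4) → ends 68
total 68 bytes, alignment 4

68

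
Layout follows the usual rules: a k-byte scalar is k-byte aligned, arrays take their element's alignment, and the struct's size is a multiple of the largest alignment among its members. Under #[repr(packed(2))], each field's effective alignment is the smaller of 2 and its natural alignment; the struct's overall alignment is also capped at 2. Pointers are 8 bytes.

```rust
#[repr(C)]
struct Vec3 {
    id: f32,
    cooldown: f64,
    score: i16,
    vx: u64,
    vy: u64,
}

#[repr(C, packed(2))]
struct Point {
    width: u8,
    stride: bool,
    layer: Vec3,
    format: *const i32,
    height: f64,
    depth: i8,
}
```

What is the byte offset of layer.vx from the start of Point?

Vec3: @0: id [4B, align 4] → 4; +4 pad (align 8); @8: cooldown [8B, align 8] → 16; @16: score [2B, align 2] → 18; +6 pad (align 8); @24: vx [8B, align 8] → 32; @32: vy [8B, align 8] → 40; size 40, align 8
@0: width [1B, align 1] → 1
@1: stride [1B, align 1] → 2
@2: layer [40B, align 2] → 42
within Vec3: vx at 24
2 + 24 = 26

26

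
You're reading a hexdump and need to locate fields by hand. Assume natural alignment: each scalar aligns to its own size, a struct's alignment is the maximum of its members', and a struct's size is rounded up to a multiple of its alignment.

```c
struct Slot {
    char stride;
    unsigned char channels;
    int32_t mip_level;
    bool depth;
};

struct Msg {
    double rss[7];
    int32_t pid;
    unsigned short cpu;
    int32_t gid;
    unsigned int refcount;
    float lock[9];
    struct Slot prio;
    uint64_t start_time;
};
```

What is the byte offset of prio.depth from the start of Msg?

116

Slot: stride at 0 (size 1, align 1) → ends 1; channels at 1 (size 1, align 1) → ends 2; pad 2 to align 4 for mip_level; mip_level at 4 (size 4, align 4) → ends 8; depth at 8 (size 1, align 1) → ends 9; tail pad 3 to reach multiple of 4; total 12 bytes, alignment 4
rss at 0 (size 56, align 8) → ends 56
pid at 56 (size 4, align 4) → ends 60
cpu at 60 (size 2, align 2) → ends 62
pad 2 to align 4 for gid
gid at 64 (size 4, align 4) → ends 68
refcount at 68 (size 4, align 4) → ends 72
lock at 72 (size 36, align 4) → ends 108
prio at 108 (size 12, align 4) → ends 120
within Slot: depth at 8
108 + 8 = 116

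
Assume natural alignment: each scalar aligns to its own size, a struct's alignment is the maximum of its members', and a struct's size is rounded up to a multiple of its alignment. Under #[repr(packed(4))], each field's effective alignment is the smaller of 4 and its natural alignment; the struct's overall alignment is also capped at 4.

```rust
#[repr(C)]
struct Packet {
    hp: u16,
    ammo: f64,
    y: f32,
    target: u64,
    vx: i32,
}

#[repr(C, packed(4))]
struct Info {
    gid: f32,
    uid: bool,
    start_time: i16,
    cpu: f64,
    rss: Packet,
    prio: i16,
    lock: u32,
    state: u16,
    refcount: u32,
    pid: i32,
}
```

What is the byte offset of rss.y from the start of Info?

32

Packet: 0..2  hp  (2B, 2-aligned); 2..8  -- padding (6B); 8..16  ammo  (8B, 8-aligned); 16..20  y  (4B, 4-aligned); 20..24  -- padding (4B); 24..32  target  (8B, 8-aligned); 32..36  vx  (4B, 4-aligned); 36..40  -- tail padding (4B); sizeof = 40, alignof = 8
0..4  gid  (4B, 4-aligned)
4..5  uid  (1B, 1-aligned)
5..6  -- padding (1B)
6..8  start_time  (2B, 2-aligned)
8..16  cpu  (8B, 4-aligned)
16..56  rss  (40B, 4-aligned)
within Packet: y at 16
16 + 16 = 32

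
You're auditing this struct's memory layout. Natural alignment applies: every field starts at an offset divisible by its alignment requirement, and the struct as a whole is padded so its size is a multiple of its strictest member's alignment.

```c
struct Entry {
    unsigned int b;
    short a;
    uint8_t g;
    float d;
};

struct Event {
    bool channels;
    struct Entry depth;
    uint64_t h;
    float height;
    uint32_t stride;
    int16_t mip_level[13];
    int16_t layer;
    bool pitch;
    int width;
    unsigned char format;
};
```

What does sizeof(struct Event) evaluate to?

Entry: 0..4  b  (4B, 4-aligned); 4..6  a  (2B, 2-aligned); 6..7  g  (1B, 1-aligned); 7..8  -- padding (1B); 8..12  d  (4B, 4-aligned); sizeof = 12, alignof = 4
0..1  channels  (1B, 1-aligned)
1..4  -- padding (3B)
4..16  depth  (12B, 4-aligned)
16..24  h  (8B, 8-aligned)
24..28  height  (4B, 4-aligned)
28..32  stride  (4B, 4-aligned)
32..58  mip_level  (26B, 2-aligned)
58..60  layer  (2B, 2-aligned)
60..61  pitch  (1B, 1-aligned)
61..64  -- padding (3B)
64..68  width  (4B, 4-aligned)
68..69  format  (1B, 1-aligned)
69..72  -- tail padding (3B)
sizeof = 72, alignof = 8

72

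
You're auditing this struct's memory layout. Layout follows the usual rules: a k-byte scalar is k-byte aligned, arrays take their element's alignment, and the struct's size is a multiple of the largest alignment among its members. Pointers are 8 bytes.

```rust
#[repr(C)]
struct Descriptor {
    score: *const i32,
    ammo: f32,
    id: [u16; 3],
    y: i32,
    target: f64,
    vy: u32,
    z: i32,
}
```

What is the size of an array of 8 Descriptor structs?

0..8  score  (8B, 8-aligned)
8..12  ammo  (4B, 4-aligned)
12..18  id  (6B, 2-aligned)
18..20  -- padding (2B)
20..24  y  (4B, 4-aligned)
24..32  target  (8B, 8-aligned)
32..36  vy  (4B, 4-aligned)
36..40  z  (4B, 4-aligned)
sizeof = 40, alignof = 8
array of 8: 8 × 40 = 320

320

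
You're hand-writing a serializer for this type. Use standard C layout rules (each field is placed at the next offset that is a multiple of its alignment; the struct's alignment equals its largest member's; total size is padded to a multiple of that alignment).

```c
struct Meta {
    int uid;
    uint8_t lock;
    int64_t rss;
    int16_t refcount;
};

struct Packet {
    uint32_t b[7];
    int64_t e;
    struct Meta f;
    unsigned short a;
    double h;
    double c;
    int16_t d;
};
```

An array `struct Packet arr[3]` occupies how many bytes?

Meta: @0: uid [4B, align 4] → 4; @4: lock [1B, align 1] → 5; +3 pad (align 8); @8: rss [8B, align 8] → 16; @16: refcount [2B, align 2] → 18; +6 tail pad (align 8); size 24, align 8
@0: b [28B, align 4] → 28
+4 pad (align 8)
@32: e [8B, align 8] → 40
@40: f [24B, align 8] → 64
@64: a [2B, align 2] → 66
+6 pad (align 8)
@72: h [8B, align 8] → 80
@80: c [8B, align 8] → 88
@88: d [2B, align 2] → 90
+6 tail pad (align 8)
size 96, align 8
array of 3: 3 × 96 = 288

288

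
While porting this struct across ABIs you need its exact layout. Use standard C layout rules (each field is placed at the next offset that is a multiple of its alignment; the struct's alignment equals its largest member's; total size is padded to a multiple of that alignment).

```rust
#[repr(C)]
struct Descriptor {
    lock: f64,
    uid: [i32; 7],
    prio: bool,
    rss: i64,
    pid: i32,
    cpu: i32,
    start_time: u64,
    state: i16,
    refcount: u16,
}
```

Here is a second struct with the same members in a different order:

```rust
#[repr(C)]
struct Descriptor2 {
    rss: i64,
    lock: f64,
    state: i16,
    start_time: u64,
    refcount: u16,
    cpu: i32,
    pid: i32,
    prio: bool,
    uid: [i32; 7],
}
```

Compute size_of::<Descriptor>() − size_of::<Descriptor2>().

-8

lock at 0 (size 8, align 8) → ends 8
uid at 8 (size 28, align 4) → ends 36
prio at 36 (size 1, align 1) → ends 37
pad 3 to align 8 for rss
rss at 40 (size 8, align 8) → ends 48
pid at 48 (size 4, align 4) → ends 52
cpu at 52 (size 4, align 4) → ends 56
start_time at 56 (size 8, align 8) → ends 64
state at 64 (size 2, align 2) → ends 66
refcount at 66 (size 2, align 2) → ends 68
tail pad 4 to reach multiple of 8
total 72 bytes, alignment 8
— Descriptor2 —
rss at 0 (size 8, align 8) → ends 8
lock at 8 (size 8, align 8) → ends 16
state at 16 (size 2, align 2) → ends 18
pad 6 to align 8 for start_time
start_time at 24 (size 8, align 8) → ends 32
refcount at 32 (size 2, align 2) → ends 34
pad 2 to align 4 for cpu
cpu at 36 (size 4, align 4) → ends 40
pid at 40 (size 4, align 4) → ends 44
prio at 44 (size 1, align 1) → ends 45
pad 3 to align 4 for uid
uid at 48 (size 28, align 4) → ends 76
tail pad 4 to reach multiple of 8
total 80 bytes, alignment 8
72 − 80 = -8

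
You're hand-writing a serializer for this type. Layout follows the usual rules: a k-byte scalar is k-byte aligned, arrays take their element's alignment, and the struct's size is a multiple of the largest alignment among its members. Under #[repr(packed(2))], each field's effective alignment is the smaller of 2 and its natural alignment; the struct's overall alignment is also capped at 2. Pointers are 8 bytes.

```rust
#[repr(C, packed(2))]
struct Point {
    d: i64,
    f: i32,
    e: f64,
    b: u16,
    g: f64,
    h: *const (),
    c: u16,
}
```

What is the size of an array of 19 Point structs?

760

0..8  d  (8B, 2-aligned)
8..12  f  (4B, 2-aligned)
12..20  e  (8B, 2-aligned)
20..22  b  (2B, 2-aligned)
22..30  g  (8B, 2-aligned)
30..38  h  (8B, 2-aligned)
38..40  c  (2B, 2-aligned)
sizeof = 40, alignof = 2
array of 19: 19 × 40 = 760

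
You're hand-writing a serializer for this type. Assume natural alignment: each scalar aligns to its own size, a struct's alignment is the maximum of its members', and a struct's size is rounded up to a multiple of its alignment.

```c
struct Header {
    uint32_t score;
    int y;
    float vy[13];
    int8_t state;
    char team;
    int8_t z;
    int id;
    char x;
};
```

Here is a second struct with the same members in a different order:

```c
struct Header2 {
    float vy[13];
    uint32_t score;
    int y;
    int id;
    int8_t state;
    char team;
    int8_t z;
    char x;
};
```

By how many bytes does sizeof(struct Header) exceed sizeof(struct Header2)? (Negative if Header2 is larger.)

4

0..4  score  (4B, 4-aligned)
4..8  y  (4B, 4-aligned)
8..60  vy  (52B, 4-aligned)
60..61  state  (1B, 1-aligned)
61..62  team  (1B, 1-aligned)
62..63  z  (1B, 1-aligned)
63..64  -- padding (1B)
64..68  id  (4B, 4-aligned)
68..69  x  (1B, 1-aligned)
69..72  -- tail padding (3B)
sizeof = 72, alignof = 4
— Header2 —
0..52  vy  (52B, 4-aligned)
52..56  score  (4B, 4-aligned)
56..60  y  (4B, 4-aligned)
60..64  id  (4B, 4-aligned)
64..65  state  (1B, 1-aligned)
65..66  team  (1B, 1-aligned)
66..67  z  (1B, 1-aligned)
67..68  x  (1B, 1-aligned)
sizeof = 68, alignof = 4
72 − 68 = 4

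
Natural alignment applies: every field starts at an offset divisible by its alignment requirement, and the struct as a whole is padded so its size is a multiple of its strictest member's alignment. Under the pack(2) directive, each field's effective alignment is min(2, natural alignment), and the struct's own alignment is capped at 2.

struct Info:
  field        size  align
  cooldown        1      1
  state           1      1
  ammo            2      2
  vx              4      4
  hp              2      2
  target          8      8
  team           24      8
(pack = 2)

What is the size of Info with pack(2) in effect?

42

@0: cooldown [1B, align 1] → 1
@1: state [1B, align 1] → 2
@2: ammo [2B, align 2] → 4
@4: vx [4B, align 2] → 8
@8: hp [2B, align 2] → 10
@10: target [8B, align 2] → 18
@18: team [24B, align 2] → 42
size 42, align 2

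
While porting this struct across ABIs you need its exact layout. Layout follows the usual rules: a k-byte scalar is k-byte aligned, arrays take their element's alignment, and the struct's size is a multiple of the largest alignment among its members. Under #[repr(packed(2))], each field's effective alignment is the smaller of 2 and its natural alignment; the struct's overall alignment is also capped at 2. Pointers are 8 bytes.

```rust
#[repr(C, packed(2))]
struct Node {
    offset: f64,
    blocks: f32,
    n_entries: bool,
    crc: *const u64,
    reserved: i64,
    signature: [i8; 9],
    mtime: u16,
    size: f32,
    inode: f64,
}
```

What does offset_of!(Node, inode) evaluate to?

0..8  offset  (8B, 2-aligned)
8..12  blocks  (4B, 2-aligned)
12..13  n_entries  (1B, 1-aligned)
13..14  -- padding (1B)
14..22  crc  (8B, 2-aligned)
22..30  reserved  (8B, 2-aligned)
30..39  signature  (9B, 1-aligned)
39..40  -- padding (1B)
40..42  mtime  (2B, 2-aligned)
42..46  size  (4B, 2-aligned)
46..54  inode  (8B, 2-aligned)

46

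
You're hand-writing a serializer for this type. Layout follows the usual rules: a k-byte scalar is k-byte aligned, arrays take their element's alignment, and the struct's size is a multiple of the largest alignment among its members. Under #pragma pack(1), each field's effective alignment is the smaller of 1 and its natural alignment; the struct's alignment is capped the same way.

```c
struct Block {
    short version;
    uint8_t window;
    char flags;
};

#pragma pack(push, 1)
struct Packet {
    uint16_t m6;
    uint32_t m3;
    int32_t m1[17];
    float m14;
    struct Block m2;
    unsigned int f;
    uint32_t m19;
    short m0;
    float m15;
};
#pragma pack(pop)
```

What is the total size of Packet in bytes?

96 bytes

Block: version at 0 (size 2, align 2) → ends 2; window at 2 (size 1, align 1) → ends 3; flags at 3 (size 1, align 1) → ends 4; total 4 bytes, alignment 2
m6 at 0 (size 2, align 1) → ends 2
m3 at 2 (size 4, align 1) → ends 6
m1 at 6 (size 68, align 1) → ends 74
m14 at 74 (size 4, align 1) → ends 78
m2 at 78 (size 4, align 1) → ends 82
f at 82 (size 4, align 1) → ends 86
m19 at 86 (size 4, align 1) → ends 90
m0 at 90 (size 2, align 1) → ends 92
m15 at 92 (size 4, align 1) → ends 96
total 96 bytes, alignment 1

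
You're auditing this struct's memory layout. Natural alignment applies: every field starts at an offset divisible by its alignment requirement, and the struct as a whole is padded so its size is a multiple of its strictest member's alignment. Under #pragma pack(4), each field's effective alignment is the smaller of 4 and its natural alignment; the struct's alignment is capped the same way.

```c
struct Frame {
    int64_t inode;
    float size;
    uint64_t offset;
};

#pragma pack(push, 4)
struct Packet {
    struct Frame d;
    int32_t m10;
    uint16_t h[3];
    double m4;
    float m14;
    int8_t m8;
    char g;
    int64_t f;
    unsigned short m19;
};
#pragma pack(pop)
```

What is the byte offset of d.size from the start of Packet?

8

Frame: @0: inode [8B, align 8] → 8; @8: size [4B, align 4] → 12; +4 pad (align 8); @16: offset [8B, align 8] → 24; size 24, align 8
@0: d [24B, align 4] → 24
within Frame: size at 8
0 + 8 = 8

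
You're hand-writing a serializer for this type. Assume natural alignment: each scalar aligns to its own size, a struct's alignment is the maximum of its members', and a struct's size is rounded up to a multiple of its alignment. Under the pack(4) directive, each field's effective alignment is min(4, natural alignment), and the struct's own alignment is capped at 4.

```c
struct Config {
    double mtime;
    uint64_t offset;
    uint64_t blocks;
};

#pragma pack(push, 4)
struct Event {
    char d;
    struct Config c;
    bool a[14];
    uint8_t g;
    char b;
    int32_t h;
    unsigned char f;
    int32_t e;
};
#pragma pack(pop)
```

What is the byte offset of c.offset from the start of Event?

Config: mtime at 0 (size 8, align 8) → ends 8; offset at 8 (size 8, align 8) → ends 16; blocks at 16 (size 8, align 8) → ends 24; total 24 bytes, alignment 8
d at 0 (size 1, align 1) → ends 1
pad 3 to align 4 for c
c at 4 (size 24, align 4) → ends 28
within Config: offset at 8
4 + 8 = 12

12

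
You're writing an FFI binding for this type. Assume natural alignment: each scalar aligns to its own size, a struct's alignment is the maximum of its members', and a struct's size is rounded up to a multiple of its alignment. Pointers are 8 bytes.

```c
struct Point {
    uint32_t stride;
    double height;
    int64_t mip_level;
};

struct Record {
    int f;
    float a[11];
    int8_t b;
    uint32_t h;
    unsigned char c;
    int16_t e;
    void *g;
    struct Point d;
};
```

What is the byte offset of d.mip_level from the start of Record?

88

Point: @0: stride [4B, align 4] → 4; +4 pad (align 8); @8: height [8B, align 8] → 16; @16: mip_level [8B, align 8] → 24; size 24, align 8
@0: f [4B, align 4] → 4
@4: a [44B, align 4] → 48
@48: b [1B, align 1] → 49
+3 pad (align 4)
@52: h [4B, align 4] → 56
@56: c [1B, align 1] → 57
+1 pad (align 2)
@58: e [2B, align 2] → 60
+4 pad (align 8)
@64: g [8B, align 8] → 72
@72: d [24B, align 8] → 96
within Point: mip_level at 16
72 + 16 = 88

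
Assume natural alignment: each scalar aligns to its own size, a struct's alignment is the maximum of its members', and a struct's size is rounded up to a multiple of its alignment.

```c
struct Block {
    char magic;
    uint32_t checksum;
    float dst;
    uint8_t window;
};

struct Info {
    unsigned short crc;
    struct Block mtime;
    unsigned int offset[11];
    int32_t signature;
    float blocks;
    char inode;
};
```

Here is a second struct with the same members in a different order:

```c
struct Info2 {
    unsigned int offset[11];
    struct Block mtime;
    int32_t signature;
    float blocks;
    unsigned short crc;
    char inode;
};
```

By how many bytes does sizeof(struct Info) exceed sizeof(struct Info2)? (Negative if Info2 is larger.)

Block: 0..1  magic  (1B, 1-aligned); 1..4  -- padding (3B); 4..8  checksum  (4B, 4-aligned); 8..12  dst  (4B, 4-aligned); 12..13  window  (1B, 1-aligned); 13..16  -- tail padding (3B); sizeof = 16, alignof = 4
0..2  crc  (2B, 2-aligned)
2..4  -- padding (2B)
4..20  mtime  (16B, 4-aligned)
20..64  offset  (44B, 4-aligned)
64..68  signature  (4B, 4-aligned)
68..72  blocks  (4B, 4-aligned)
72..73  inode  (1B, 1-aligned)
73..76  -- tail padding (3B)
sizeof = 76, alignof = 4
— Info2 —
0..44  offset  (44B, 4-aligned)
44..60  mtime  (16B, 4-aligned)
60..64  signature  (4B, 4-aligned)
64..68  blocks  (4B, 4-aligned)
68..70  crc  (2B, 2-aligned)
70..71  inode  (1B, 1-aligned)
71..72  -- tail padding (1B)
sizeof = 72, alignof = 4
76 − 72 = 4

4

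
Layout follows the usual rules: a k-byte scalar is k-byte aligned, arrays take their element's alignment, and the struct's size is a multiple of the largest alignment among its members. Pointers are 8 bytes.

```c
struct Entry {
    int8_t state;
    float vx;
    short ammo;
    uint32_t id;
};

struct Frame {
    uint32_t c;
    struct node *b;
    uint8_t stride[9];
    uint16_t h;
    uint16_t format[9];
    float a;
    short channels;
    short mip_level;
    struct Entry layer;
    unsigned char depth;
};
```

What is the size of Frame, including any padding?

80

Entry: 0..1  state  (1B, 1-aligned); 1..4  -- padding (3B); 4..8  vx  (4B, 4-aligned); 8..10  ammo  (2B, 2-aligned); 10..12  -- padding (2B); 12..16  id  (4B, 4-aligned); sizeof = 16, alignof = 4
0..4  c  (4B, 4-aligned)
4..8  -- padding (4B)
8..16  b  (8B, 8-aligned)
16..25  stride  (9B, 1-aligned)
25..26  -- padding (1B)
26..28  h  (2B, 2-aligned)
28..46  format  (18B, 2-aligned)
46..48  -- padding (2B)
48..52  a  (4B, 4-aligned)
52..54  channels  (2B, 2-aligned)
54..56  mip_level  (2B, 2-aligned)
56..72  layer  (16B, 4-aligned)
72..73  depth  (1B, 1-aligned)
73..80  -- tail padding (7B)
sizeof = 80, alignof = 8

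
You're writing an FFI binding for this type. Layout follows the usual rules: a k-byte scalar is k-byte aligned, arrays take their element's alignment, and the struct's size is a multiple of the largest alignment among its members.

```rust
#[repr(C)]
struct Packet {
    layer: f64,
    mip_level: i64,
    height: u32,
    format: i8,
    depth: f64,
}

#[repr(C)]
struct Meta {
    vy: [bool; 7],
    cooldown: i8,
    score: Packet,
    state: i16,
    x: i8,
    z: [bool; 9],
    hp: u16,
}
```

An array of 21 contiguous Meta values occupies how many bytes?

1176

Packet: layer at 0 (size 8, align 8) → ends 8; mip_level at 8 (size 8, align 8) → ends 16; height at 16 (size 4, align 4) → ends 20; format at 20 (size 1, align 1) → ends 21; pad 3 to align 8 for depth; depth at 24 (size 8, align 8) → ends 32; total 32 bytes, alignment 8
vy at 0 (size 7, align 1) → ends 7
cooldown at 7 (size 1, align 1) → ends 8
score at 8 (size 32, align 8) → ends 40
state at 40 (size 2, align 2) → ends 42
x at 42 (size 1, align 1) → ends 43
z at 43 (size 9, align 1) → ends 52
hp at 52 (size 2, align 2) → ends 54
tail pad 2 to reach multiple of 8
total 56 bytes, alignment 8
array of 21: 21 × 56 = 1176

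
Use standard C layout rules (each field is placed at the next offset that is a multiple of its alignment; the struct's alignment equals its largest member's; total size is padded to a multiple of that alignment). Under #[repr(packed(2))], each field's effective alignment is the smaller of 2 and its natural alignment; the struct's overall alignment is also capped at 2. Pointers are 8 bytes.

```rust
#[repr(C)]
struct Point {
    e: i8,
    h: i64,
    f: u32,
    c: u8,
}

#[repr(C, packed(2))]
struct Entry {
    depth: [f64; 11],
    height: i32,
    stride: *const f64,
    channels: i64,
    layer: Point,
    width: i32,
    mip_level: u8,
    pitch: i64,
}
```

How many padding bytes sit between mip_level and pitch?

1

Point: 0..1  e  (1B, 1-aligned); 1..8  -- padding (7B); 8..16  h  (8B, 8-aligned); 16..20  f  (4B, 4-aligned); 20..21  c  (1B, 1-aligned); 21..24  -- tail padding (3B); sizeof = 24, alignof = 8
0..88  depth  (88B, 2-aligned)
88..92  height  (4B, 2-aligned)
92..100  stride  (8B, 2-aligned)
100..108  channels  (8B, 2-aligned)
108..132  layer  (24B, 2-aligned)
132..136  width  (4B, 2-aligned)
136..137  mip_level  (1B, 1-aligned)
137..138  -- padding (1B)
138..146  pitch  (8B, 2-aligned)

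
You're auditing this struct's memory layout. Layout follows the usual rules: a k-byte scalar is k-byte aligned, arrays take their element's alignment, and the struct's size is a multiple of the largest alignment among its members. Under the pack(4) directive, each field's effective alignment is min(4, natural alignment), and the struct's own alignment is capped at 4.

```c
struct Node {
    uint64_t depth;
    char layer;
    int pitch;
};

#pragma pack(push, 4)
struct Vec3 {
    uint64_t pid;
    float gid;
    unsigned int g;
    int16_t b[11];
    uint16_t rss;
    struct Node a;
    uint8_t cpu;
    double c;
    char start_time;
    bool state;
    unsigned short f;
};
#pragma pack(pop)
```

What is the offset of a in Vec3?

40

Node: 0..8  depth  (8B, 8-aligned); 8..9  layer  (1B, 1-aligned); 9..12  -- padding (3B); 12..16  pitch  (4B, 4-aligned); sizeof = 16, alignof = 8
0..8  pid  (8B, 4-aligned)
8..12  gid  (4B, 4-aligned)
12..16  g  (4B, 4-aligned)
16..38  b  (22B, 2-aligned)
38..40  rss  (2B, 2-aligned)
40..56  a  (16B, 4-aligned)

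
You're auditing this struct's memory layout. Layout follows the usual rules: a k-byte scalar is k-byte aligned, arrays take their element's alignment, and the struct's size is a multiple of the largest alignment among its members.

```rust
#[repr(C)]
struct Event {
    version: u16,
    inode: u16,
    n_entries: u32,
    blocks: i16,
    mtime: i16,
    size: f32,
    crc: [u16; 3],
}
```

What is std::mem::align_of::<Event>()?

member alignments: version=2, inode=2, n_entries=4, blocks=2, mtime=2, size=4, crc=2
max = 4

4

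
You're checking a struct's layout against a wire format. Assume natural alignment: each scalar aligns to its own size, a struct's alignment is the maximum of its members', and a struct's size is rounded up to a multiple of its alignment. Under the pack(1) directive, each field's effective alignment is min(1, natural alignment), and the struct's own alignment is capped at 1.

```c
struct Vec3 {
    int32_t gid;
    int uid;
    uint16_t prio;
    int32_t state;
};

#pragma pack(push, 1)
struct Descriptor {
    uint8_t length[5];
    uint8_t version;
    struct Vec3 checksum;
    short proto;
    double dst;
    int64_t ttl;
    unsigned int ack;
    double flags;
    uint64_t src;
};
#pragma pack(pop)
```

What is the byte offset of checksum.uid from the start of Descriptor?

10

Vec3: 0..4  gid  (4B, 4-aligned); 4..8  uid  (4B, 4-aligned); 8..10  prio  (2B, 2-aligned); 10..12  -- padding (2B); 12..16  state  (4B, 4-aligned); sizeof = 16, alignof = 4
0..5  length  (5B, 1-aligned)
5..6  version  (1B, 1-aligned)
6..22  checksum  (16B, 1-aligned)
within Vec3: uid at 4
6 + 4 = 10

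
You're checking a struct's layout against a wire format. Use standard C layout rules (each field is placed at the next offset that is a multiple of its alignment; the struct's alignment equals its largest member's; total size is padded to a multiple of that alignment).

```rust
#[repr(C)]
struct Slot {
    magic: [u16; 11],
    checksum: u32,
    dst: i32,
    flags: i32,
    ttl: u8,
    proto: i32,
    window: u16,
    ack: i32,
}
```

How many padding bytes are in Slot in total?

7

@0: magic [22B, align 2] → 22
+2 pad (align 4)
@24: checksum [4B, align 4] → 28
@28: dst [4B, align 4] → 32
@32: flags [4B, align 4] → 36
@36: ttl [1B, align 1] → 37
+3 pad (align 4)
@40: proto [4B, align 4] → 44
@44: window [2B, align 2] → 46
+2 pad (align 4)
@48: ack [4B, align 4] → 52
size 52, align 4
data bytes 45, size 52 → padding 7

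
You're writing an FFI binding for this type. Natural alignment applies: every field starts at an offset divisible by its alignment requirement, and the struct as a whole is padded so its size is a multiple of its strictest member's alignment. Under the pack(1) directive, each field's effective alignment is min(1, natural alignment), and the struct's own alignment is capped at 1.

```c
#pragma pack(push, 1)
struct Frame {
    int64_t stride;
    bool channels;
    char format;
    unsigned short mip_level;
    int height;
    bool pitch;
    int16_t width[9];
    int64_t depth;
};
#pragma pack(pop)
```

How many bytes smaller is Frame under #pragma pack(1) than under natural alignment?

natural layout:
  @0: stride [8B, align 8] → 8
  @8: channels [1B, align 1] → 9
  @9: format [1B, align 1] → 10
  @10: mip_level [2B, align 2] → 12
  @12: height [4B, align 4] → 16
  @16: pitch [1B, align 1] → 17
  +1 pad (align 2)
  @18: width [18B, align 2] → 36
  +4 pad (align 8)
  @40: depth [8B, align 8] → 48
  size 48, align 8
packed(1) layout:
  @0: stride [8B, align 1] → 8
  @8: channels [1B, align 1] → 9
  @9: format [1B, align 1] → 10
  @10: mip_level [2B, align 1] → 12
  @12: height [4B, align 1] → 16
  @16: pitch [1B, align 1] → 17
  @17: width [18B, align 1] → 35
  @35: depth [8B, align 1] → 43
  size 43, align 1
48 − 43 = 5

5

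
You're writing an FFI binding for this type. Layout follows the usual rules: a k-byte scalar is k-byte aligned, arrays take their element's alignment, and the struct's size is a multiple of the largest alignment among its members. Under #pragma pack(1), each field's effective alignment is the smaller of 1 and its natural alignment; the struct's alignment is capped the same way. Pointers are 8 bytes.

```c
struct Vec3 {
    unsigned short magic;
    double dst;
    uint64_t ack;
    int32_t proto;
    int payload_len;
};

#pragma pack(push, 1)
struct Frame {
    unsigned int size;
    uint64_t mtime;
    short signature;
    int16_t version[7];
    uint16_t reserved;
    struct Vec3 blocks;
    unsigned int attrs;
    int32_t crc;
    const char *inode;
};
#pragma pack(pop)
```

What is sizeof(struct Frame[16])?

1248

Vec3: @0: magic [2B, align 2] → 2; +6 pad (align 8); @8: dst [8B, align 8] → 16; @16: ack [8B, align 8] → 24; @24: proto [4B, align 4] → 28; @28: payload_len [4B, align 4] → 32; size 32, align 8
@0: size [4B, align 1] → 4
@4: mtime [8B, align 1] → 12
@12: signature [2B, align 1] → 14
@14: version [14B, align 1] → 28
@28: reserved [2B, align 1] → 30
@30: blocks [32B, align 1] → 62
@62: attrs [4B, align 1] → 66
@66: crc [4B, align 1] → 70
@70: inode [8B, align 1] → 78
size 78, align 1
array of 16: 16 × 78 = 1248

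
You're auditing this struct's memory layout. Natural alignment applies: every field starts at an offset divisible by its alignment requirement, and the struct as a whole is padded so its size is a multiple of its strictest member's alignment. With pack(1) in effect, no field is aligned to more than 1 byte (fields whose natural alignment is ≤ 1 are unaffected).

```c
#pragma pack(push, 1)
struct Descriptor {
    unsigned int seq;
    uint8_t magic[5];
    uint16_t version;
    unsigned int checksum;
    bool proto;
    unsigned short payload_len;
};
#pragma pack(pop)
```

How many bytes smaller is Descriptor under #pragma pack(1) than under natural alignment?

natural layout:
  @0: seq [4B, align 4] → 4
  @4: magic [5B, align 1] → 9
  +1 pad (align 2)
  @10: version [2B, align 2] → 12
  @12: checksum [4B, align 4] → 16
  @16: proto [1B, align 1] → 17
  +1 pad (align 2)
  @18: payload_len [2B, align 2] → 20
  size 20, align 4
packed(1) layout:
  @0: seq [4B, align 1] → 4
  @4: magic [5B, align 1] → 9
  @9: version [2B, align 1] → 11
  @11: checksum [4B, align 1] → 15
  @15: proto [1B, align 1] → 16
  @16: payload_len [2B, align 1] → 18
  size 18, align 1
20 − 18 = 2

2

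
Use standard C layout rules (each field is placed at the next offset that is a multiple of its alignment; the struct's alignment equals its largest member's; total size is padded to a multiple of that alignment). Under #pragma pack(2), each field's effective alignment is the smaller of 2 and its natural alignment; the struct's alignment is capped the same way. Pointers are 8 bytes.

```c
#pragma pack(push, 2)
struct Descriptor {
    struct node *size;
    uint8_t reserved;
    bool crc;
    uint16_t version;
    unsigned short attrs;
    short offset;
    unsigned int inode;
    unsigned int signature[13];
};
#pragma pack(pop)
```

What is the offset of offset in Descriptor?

14

@0: size [8B, align 2] → 8
@8: reserved [1B, align 1] → 9
@9: crc [1B, align 1] → 10
@10: version [2B, align 2] → 12
@12: attrs [2B, align 2] → 14
@14: offset [2B, align 2] → 16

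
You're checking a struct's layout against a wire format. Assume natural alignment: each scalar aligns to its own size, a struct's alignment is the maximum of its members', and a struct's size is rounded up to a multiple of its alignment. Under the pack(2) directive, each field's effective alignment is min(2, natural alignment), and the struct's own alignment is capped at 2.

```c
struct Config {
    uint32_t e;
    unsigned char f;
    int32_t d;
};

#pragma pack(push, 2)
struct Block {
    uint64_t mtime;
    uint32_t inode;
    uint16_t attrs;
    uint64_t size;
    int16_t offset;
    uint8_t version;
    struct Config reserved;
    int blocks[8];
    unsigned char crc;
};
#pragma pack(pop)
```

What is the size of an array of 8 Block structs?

Config: 0..4  e  (4B, 4-aligned); 4..5  f  (1B, 1-aligned); 5..8  -- padding (3B); 8..12  d  (4B, 4-aligned); sizeof = 12, alignof = 4
0..8  mtime  (8B, 2-aligned)
8..12  inode  (4B, 2-aligned)
12..14  attrs  (2B, 2-aligned)
14..22  size  (8B, 2-aligned)
22..24  offset  (2B, 2-aligned)
24..25  version  (1B, 1-aligned)
25..26  -- padding (1B)
26..38  reserved  (12B, 2-aligned)
38..70  blocks  (32B, 2-aligned)
70..71  crc  (1B, 1-aligned)
71..72  -- tail padding (1B)
sizeof = 72, alignof = 2
array of 8: 8 × 72 = 576

576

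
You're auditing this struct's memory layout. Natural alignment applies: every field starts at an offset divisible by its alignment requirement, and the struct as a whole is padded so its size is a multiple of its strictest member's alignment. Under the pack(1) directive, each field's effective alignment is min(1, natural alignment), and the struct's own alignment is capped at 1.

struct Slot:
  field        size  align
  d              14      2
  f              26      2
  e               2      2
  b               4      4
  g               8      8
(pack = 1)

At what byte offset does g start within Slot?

46

d at 0 (size 14, align 1) → ends 14
f at 14 (size 26, align 1) → ends 40
e at 40 (size 2, align 1) → ends 42
b at 42 (size 4, align 1) → ends 46
g at 46 (size 8, align 1) → ends 54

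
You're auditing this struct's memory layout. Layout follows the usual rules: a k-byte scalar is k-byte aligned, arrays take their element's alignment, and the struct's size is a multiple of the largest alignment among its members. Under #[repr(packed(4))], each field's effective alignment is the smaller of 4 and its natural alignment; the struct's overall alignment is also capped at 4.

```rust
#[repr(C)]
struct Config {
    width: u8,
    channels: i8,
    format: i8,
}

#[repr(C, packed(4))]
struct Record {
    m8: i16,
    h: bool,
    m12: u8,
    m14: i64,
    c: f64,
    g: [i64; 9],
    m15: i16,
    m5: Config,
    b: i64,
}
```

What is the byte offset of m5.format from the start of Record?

96

Config: width at 0 (size 1, align 1) → ends 1; channels at 1 (size 1, align 1) → ends 2; format at 2 (size 1, align 1) → ends 3; total 3 bytes, alignment 1
m8 at 0 (size 2, align 2) → ends 2
h at 2 (size 1, align 1) → ends 3
m12 at 3 (size 1, align 1) → ends 4
m14 at 4 (size 8, align 4) → ends 12
c at 12 (size 8, align 4) → ends 20
g at 20 (size 72, align 4) → ends 92
m15 at 92 (size 2, align 2) → ends 94
m5 at 94 (size 3, align 1) → ends 97
within Config: format at 2
94 + 2 = 96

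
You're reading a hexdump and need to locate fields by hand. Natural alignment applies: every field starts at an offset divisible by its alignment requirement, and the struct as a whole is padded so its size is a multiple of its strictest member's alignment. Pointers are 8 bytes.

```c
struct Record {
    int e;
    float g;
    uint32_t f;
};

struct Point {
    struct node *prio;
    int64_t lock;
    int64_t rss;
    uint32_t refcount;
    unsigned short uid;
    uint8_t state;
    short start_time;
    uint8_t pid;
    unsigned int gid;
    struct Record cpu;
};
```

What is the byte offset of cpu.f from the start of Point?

Record: @0: e [4B, align 4] → 4; @4: g [4B, align 4] → 8; @8: f [4B, align 4] → 12; size 12, align 4
@0: prio [8B, align 8] → 8
@8: lock [8B, align 8] → 16
@16: rss [8B, align 8] → 24
@24: refcount [4B, align 4] → 28
@28: uid [2B, align 2] → 30
@30: state [1B, align 1] → 31
+1 pad (align 2)
@32: start_time [2B, align 2] → 34
@34: pid [1B, align 1] → 35
+1 pad (align 4)
@36: gid [4B, align 4] → 40
@40: cpu [12B, align 4] → 52
within Record: f at 8
40 + 8 = 48

48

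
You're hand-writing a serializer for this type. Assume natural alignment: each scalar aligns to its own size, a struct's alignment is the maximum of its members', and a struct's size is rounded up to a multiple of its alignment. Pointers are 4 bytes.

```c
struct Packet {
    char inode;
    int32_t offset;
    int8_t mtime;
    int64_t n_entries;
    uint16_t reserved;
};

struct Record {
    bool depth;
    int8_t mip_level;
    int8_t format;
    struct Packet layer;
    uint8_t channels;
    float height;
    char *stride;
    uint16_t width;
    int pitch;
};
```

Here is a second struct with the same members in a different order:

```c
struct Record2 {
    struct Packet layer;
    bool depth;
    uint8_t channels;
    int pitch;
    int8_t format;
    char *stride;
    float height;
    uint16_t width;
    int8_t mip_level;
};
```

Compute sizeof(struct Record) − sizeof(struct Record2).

Packet: inode at 0 (size 1, align 1) → ends 1; pad 3 to align 4 for offset; offset at 4 (size 4, align 4) → ends 8; mtime at 8 (size 1, align 1) → ends 9; pad 7 to align 8 for n_entries; n_entries at 16 (size 8, align 8) → ends 24; reserved at 24 (size 2, align 2) → ends 26; tail pad 6 to reach multiple of 8; total 32 bytes, alignment 8
depth at 0 (size 1, align 1) → ends 1
mip_level at 1 (size 1, align 1) → ends 2
format at 2 (size 1, align 1) → ends 3
pad 5 to align 8 for layer
layer at 8 (size 32, align 8) → ends 40
channels at 40 (size 1, align 1) → ends 41
pad 3 to align 4 for height
height at 44 (size 4, align 4) → ends 48
stride at 48 (size 4, align 4) → ends 52
width at 52 (size 2, align 2) → ends 54
pad 2 to align 4 for pitch
pitch at 56 (size 4, align 4) → ends 60
tail pad 4 to reach multiple of 8
total 64 bytes, alignment 8
— Record2 —
layer at 0 (size 32, align 8) → ends 32
depth at 32 (size 1, align 1) → ends 33
channels at 33 (size 1, align 1) → ends 34
pad 2 to align 4 for pitch
pitch at 36 (size 4, align 4) → ends 40
format at 40 (size 1, align 1) → ends 41
pad 3 to align 4 for stride
stride at 44 (size 4, align 4) → ends 48
height at 48 (size 4, align 4) → ends 52
width at 52 (size 2, align 2) → ends 54
mip_level at 54 (size 1, align 1) → ends 55
tail pad 1 to reach multiple of 8
total 56 bytes, alignment 8
64 − 56 = 8

8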